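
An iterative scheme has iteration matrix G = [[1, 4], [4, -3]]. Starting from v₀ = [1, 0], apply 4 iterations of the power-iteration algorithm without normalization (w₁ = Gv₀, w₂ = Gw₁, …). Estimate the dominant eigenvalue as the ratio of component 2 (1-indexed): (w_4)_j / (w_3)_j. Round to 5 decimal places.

λ ≈ -3.65217

w1 = Gv₀ = (1·1 + 4·0; 4·1 + (-3)·0) = (1, 4)
w2 = Gw1 = (1·1 + 4·4; 4·1 + (-3)·4) = (17, -8)
w3 = Gw2 = (-15, 92)
w4 = Gw3 = (353, -336)
Ratio at component: -336 / 92 = -3.65217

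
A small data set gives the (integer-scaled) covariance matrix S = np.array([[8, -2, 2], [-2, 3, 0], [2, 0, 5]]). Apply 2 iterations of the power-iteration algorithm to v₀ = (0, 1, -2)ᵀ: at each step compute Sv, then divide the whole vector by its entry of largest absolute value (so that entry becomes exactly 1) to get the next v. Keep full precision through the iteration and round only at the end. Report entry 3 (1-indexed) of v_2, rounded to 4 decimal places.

Sv0 = (-6.00000, 3.00000, -10.00000); divide by -10.00000 → v1 = (0.60000, -0.30000, 1.00000)
Sv1 = (7.40000, -2.10000, 6.20000); divide by 7.40000 → v2 = (1.00000, -0.28378, 0.83784)
Requested entry of v2: -62/-74 = 0.8378

0.8378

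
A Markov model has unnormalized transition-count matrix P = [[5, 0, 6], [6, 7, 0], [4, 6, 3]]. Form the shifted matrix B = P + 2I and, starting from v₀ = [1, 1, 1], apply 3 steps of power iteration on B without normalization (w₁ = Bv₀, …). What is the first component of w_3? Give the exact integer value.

B = P + 2I has rows (7, 0, 6); (6, 9, 0); (4, 6, 5)
w1 = Bv₀ = (7·1 + 0·1 + 6·1; 6·1 + 9·1 + 0·1; 4·1 + 6·1 + 5·1) = (13, 15, 15)
w2 = Bw1 = (7·13 + 0·15 + 6·15; 6·13 + 9·15 + 0·15; 4·13 + 6·15 + 5·15) = (181, 213, 217)
w3 = Bw2 = (2569, 3003, 3087)
Requested component of w3: 2569

2569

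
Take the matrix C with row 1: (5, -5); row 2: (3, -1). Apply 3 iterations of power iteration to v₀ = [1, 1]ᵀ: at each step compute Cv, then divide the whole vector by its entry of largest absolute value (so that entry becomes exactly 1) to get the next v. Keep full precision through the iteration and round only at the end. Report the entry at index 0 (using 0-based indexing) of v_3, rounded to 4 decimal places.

Cv0 = (0.00000, 2.00000); divide by 2.00000 → v1 = (0.00000, 1.00000)
Cv1 = (-5.00000, -1.00000); divide by -5.00000 → v2 = (1.00000, 0.20000)
Cv2 = (4.00000, 2.80000); divide by 4.00000 → v3 = (1.00000, 0.70000)
Requested entry of v3: -40/-40 = 1.0000

1.0000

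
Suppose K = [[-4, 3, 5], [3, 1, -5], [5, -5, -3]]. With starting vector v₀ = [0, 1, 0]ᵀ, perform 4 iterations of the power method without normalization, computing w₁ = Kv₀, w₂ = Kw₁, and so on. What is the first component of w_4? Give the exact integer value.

-4140

w1 = Kv₀ = ((-4)·0 + 3·1 + 5·0; 3·0 + 1·1 + (-5)·0; 5·0 + (-5)·1 + (-3)·0) = (3, 1, -5)
w2 = Kw1 = ((-4)·3 + 3·1 + 5·(-5); 3·3 + 1·1 + (-5)·(-5); 5·3 + (-5)·1 + (-3)·(-5)) = (-34, 35, 25)
w3 = Kw2 = (366, -192, -420)
w4 = Kw3 = (-4140, 3006, 4050)
The requested component of w4 is -4140.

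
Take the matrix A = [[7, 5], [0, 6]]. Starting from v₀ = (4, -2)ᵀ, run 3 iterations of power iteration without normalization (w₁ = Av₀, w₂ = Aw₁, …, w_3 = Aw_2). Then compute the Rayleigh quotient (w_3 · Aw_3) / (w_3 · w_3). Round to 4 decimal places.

w1 = Av₀ = (7·4 + 5·(-2); 0·4 + 6·(-2)) = (18, -12)
w2 = Aw1 = (7·18 + 5·(-12); 0·18 + 6·(-12)) = (66, -72)
w3 = Aw2 = (102, -432)
Aw3 = (-1446, -2592)
w3·Aw3 = 102·(-1446) + (-432)·(-2592) = 972252; w3·w3 = 102·102 + (-432)·(-432) = 197028
λ ≈ 972252/197028 = 4.9346

λ ≈ 4.9346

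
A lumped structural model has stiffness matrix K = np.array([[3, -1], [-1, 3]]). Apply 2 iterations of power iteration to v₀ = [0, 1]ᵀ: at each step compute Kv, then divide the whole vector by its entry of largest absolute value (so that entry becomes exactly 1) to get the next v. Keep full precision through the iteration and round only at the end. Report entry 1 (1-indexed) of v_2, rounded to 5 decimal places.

Kv0 = (-1.000000, 3.000000); divide by 3.000000 → v1 = (-0.333333, 1.000000)
Kv1 = (-2.000000, 3.333333); divide by 3.333333 → v2 = (-0.600000, 1.000000)
Requested entry of v2: -6/10 = -0.60000

-0.60000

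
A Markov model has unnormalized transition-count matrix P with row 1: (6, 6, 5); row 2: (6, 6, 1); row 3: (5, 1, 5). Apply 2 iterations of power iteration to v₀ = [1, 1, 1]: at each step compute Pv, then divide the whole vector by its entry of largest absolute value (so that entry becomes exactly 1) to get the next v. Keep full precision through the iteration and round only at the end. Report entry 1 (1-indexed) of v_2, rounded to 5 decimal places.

Pv0 = (17.000000, 13.000000, 11.000000); divide by 17.000000 → v1 = (1.000000, 0.764706, 0.647059)
Pv1 = (13.823529, 11.235294, 9.000000); divide by 13.823529 → v2 = (1.000000, 0.812766, 0.651064)
Requested entry of v2: 235/235 = 1.00000

1.00000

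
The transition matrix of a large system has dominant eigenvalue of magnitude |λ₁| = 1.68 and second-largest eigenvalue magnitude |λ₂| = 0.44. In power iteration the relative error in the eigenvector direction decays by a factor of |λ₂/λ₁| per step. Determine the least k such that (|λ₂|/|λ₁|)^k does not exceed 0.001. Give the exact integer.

6

|λ₂/λ₁| = 0.44/1.68 = 0.26190
Need k ≥ ln(0.001) / ln(0.26190) = -6.9078 / -1.3398 ≈ 5.156
Smallest integer k satisfying the bound: 6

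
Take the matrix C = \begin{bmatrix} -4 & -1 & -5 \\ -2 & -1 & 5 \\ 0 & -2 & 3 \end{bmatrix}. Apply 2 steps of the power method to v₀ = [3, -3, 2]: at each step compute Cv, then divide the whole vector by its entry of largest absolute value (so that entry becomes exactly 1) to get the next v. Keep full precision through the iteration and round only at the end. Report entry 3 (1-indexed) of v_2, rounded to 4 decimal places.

Cv0 = (-19.00000, 7.00000, 12.00000); divide by -19.00000 → v1 = (1.00000, -0.36842, -0.63158)
Cv1 = (-0.47368, -4.78947, -1.15789); divide by -4.78947 → v2 = (0.09890, 1.00000, 0.24176)
Requested entry of v2: 22/91 = 0.2418

0.2418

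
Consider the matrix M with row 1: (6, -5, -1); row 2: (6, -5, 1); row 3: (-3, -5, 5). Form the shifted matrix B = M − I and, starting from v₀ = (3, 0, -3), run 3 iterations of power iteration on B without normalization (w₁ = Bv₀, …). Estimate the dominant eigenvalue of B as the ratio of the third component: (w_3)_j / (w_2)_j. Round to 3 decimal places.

B = M − I has rows (5, -5, -1); (6, -6, 1); (-3, -5, 4)
w1 = Bv₀ = (18, 15, -21)
w2 = Bw1 = (36, -3, -213)
w3 = Bw2 = (408, 21, -945)
Ratio: -945/-213 = 4.437

4.437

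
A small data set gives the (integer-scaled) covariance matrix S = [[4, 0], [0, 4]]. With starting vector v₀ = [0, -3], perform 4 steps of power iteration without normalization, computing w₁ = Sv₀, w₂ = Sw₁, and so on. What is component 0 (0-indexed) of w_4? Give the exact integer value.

0

w1 = Sv₀ = (0, -12)
w2 = Sw1 = (0, -48)
w3 = Sw2 = (0, -192)
w4 = Sw3 = (0, -768)
The requested component of w4 is 0.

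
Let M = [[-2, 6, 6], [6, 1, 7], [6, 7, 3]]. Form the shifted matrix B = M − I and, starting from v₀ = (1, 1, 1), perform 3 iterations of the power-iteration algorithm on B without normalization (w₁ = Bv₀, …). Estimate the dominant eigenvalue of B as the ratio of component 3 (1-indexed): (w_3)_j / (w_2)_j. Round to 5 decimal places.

B = M − I has rows (-3, 6, 6); (6, 0, 7); (6, 7, 2)
w1 = Bv₀ = ((-3)·1 + 6·1 + 6·1; 6·1 + 0·1 + 7·1; 6·1 + 7·1 + 2·1) = (9, 13, 15)
w2 = Bw1 = ((-3)·9 + 6·13 + 6·15; 6·9 + 0·13 + 7·15; 6·9 + 7·13 + 2·15) = (141, 159, 175)
w3 = Bw2 = (1581, 2071, 2309)
Ratio: 2309/175 = 13.19429

μ ≈ 13.19429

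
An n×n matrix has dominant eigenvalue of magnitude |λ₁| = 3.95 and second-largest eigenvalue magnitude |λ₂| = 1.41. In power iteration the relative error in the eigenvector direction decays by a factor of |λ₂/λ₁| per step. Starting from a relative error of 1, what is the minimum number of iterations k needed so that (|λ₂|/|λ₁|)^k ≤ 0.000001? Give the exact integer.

14

|λ₂/λ₁| = 1.41/3.95 = 0.35696
Need k ≥ ln(0.000001) / ln(0.35696) = -13.8155 / -1.0301 ≈ 13.411
Smallest integer k satisfying the bound: 14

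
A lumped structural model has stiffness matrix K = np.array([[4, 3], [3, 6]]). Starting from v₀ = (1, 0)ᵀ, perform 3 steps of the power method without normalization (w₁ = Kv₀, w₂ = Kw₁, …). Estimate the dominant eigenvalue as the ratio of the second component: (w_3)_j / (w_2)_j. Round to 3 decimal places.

λ ≈ 8.500

w1 = Kv₀ = (4, 3)
w2 = Kw1 = (25, 30)
w3 = Kw2 = (190, 255)
Ratio at component: 255 / 30 = 8.500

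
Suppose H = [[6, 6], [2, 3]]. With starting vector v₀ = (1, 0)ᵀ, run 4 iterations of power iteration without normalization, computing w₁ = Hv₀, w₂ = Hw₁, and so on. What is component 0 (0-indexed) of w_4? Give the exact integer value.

3276

w1 = Hv₀ = (6, 2)
w2 = Hw1 = (48, 18)
w3 = Hw2 = (396, 150)
w4 = Hw3 = (3276, 1242)
The requested component of w4 is 3276.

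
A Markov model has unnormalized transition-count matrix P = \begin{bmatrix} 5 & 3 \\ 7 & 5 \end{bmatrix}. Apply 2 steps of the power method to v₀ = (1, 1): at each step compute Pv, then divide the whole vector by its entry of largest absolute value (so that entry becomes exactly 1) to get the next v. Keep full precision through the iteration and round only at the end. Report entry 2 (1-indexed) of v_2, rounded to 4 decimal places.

Pv0 = (8.00000, 12.00000); divide by 12.00000 → v1 = (0.66667, 1.00000)
Pv1 = (6.33333, 9.66667); divide by 9.66667 → v2 = (0.65517, 1.00000)
Requested entry of v2: 116/116 = 1.0000

1.0000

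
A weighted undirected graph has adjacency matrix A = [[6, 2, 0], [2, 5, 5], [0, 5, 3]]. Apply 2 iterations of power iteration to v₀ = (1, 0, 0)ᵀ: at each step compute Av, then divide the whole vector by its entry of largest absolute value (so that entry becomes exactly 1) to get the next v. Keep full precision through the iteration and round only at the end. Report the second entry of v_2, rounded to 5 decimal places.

Av0 = (6.000000, 2.000000, 0.000000); divide by 6.000000 → v1 = (1.000000, 0.333333, 0.000000)
Av1 = (6.666667, 3.666667, 1.666667); divide by 6.666667 → v2 = (1.000000, 0.550000, 0.250000)
Requested entry of v2: 22/40 = 0.55000

0.55000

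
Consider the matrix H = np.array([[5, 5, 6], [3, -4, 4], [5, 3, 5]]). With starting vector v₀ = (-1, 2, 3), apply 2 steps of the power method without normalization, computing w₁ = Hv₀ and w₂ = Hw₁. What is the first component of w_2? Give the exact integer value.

216

w1 = Hv₀ = (23, 1, 16)
w2 = Hw1 = (216, 129, 198)
The requested component of w2 is 216.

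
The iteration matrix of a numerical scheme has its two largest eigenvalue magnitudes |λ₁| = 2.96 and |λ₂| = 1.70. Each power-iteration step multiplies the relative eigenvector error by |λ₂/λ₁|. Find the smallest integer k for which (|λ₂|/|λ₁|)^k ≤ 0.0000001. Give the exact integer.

30

|λ₂/λ₁| = 1.70/2.96 = 0.57432
Need k ≥ ln(0.0000001) / ln(0.57432) = -16.1181 / -0.5546 ≈ 29.065
Smallest integer k satisfying the bound: 30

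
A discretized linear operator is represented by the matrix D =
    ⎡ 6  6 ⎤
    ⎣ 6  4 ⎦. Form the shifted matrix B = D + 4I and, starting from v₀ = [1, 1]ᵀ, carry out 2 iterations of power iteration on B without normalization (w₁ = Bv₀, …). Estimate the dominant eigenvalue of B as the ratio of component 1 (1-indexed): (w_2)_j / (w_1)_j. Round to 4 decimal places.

μ ≈ 15.2500

B = D + 4I has rows (10, 6); (6, 8)
w1 = Bv₀ = (16, 14)
w2 = Bw1 = (244, 208)
Ratio: 244/16 = 15.2500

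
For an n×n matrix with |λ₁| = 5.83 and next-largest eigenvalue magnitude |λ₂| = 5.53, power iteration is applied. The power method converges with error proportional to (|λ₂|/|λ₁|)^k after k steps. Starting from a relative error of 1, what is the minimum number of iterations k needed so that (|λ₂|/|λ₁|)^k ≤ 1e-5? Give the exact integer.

218

|λ₂/λ₁| = 5.53/5.83 = 0.94854
Need k ≥ ln(1e-5) / ln(0.94854) = -11.5129 / -0.0528 ≈ 217.927
Smallest integer k satisfying the bound: 218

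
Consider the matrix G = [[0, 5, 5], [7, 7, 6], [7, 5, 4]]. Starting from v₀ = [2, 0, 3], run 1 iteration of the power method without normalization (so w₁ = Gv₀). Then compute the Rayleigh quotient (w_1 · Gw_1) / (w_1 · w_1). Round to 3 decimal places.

λ ≈ 15.306

w1 = Gv₀ = (15, 32, 26)
Gw1 = (290, 485, 369)
w1·Gw1 = 15·290 + 32·485 + 26·369 = 29464; w1·w1 = 15·15 + 32·32 + 26·26 = 1925
λ ≈ 29464/1925 = 15.306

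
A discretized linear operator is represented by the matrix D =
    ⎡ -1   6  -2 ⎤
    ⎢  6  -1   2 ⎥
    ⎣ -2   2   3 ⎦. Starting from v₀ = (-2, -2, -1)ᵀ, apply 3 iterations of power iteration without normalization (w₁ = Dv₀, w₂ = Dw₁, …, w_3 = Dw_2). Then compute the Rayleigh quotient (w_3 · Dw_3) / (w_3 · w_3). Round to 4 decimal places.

w1 = Dv₀ = ((-1)·(-2) + 6·(-2) + (-2)·(-1); 6·(-2) + (-1)·(-2) + 2·(-1); (-2)·(-2) + 2·(-2) + 3·(-1)) = (-8, -12, -3)
w2 = Dw1 = ((-1)·(-8) + 6·(-12) + (-2)·(-3); 6·(-8) + (-1)·(-12) + 2·(-3); (-2)·(-8) + 2·(-12) + 3·(-3)) = (-58, -42, -17)
w3 = Dw2 = (-160, -340, -19)
Dw3 = (-1842, -658, -417)
w3·Dw3 = (-160)·(-1842) + (-340)·(-658) + (-19)·(-417) = 526363; w3·w3 = (-160)·(-160) + (-340)·(-340) + (-19)·(-19) = 141561
λ ≈ 526363/141561 = 3.7183

3.7183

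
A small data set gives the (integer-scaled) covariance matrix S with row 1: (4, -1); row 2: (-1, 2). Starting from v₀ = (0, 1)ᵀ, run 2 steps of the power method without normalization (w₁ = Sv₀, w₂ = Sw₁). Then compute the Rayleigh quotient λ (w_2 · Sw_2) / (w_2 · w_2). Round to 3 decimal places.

w1 = Sv₀ = (-1, 2)
w2 = Sw1 = (-6, 5)
Sw2 = (-29, 16)
w2·Sw2 = (-6)·(-29) + 5·16 = 254; w2·w2 = (-6)·(-6) + 5·5 = 61
λ ≈ 254/61 = 4.164

λ ≈ 4.164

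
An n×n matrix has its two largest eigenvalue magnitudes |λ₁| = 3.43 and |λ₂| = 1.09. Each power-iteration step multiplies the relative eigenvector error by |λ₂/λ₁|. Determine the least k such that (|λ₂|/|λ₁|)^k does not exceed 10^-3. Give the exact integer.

7

|λ₂/λ₁| = 1.09/3.43 = 0.31778
Need k ≥ ln(10^-3) / ln(0.31778) = -6.9078 / -1.1464 ≈ 6.026
Smallest integer k satisfying the bound: 7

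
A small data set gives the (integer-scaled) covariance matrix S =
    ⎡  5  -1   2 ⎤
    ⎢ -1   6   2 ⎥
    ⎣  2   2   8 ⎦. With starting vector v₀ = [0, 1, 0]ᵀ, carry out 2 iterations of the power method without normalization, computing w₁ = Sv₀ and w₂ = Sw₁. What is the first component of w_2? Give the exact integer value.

w1 = Sv₀ = (5·0 + (-1)·1 + 2·0; (-1)·0 + 6·1 + 2·0; 2·0 + 2·1 + 8·0) = (-1, 6, 2)
w2 = Sw1 = (5·(-1) + (-1)·6 + 2·2; (-1)·(-1) + 6·6 + 2·2; 2·(-1) + 2·6 + 8·2) = (-7, 41, 26)
The requested component of w2 is -7.

-7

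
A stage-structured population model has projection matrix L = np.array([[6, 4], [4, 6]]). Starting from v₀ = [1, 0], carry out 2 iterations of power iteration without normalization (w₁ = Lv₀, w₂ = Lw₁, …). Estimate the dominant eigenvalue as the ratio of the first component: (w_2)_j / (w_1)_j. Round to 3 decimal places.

w1 = Lv₀ = (6, 4)
w2 = Lw1 = (52, 48)
Ratio at component: 52 / 6 = 8.667

λ ≈ 8.667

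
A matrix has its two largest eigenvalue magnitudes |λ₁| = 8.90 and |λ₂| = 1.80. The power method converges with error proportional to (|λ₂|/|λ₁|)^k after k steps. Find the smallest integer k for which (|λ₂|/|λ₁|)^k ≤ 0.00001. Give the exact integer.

8

|λ₂/λ₁| = 1.80/8.90 = 0.20225
Need k ≥ ln(0.00001) / ln(0.20225) = -11.5129 / -1.5983 ≈ 7.203
Smallest integer k satisfying the bound: 8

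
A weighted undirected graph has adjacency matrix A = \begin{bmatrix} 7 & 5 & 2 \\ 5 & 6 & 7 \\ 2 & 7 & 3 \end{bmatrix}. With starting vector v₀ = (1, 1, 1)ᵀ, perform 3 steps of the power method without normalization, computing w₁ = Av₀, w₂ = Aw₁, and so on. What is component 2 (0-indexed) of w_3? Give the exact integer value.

w1 = Av₀ = (7·1 + 5·1 + 2·1; 5·1 + 6·1 + 7·1; 2·1 + 7·1 + 3·1) = (14, 18, 12)
w2 = Aw1 = (7·14 + 5·18 + 2·12; 5·14 + 6·18 + 7·12; 2·14 + 7·18 + 3·12) = (212, 262, 190)
w3 = Aw2 = (3174, 3962, 2828)
The requested component of w3 is 2828.

2828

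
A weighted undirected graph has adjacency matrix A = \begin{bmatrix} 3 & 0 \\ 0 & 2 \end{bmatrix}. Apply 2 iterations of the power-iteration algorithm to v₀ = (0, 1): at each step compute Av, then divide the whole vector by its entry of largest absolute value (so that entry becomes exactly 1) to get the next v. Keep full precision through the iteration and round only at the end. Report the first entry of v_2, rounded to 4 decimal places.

Av0 = (0.00000, 2.00000); divide by 2.00000 → v1 = (0.00000, 1.00000)
Av1 = (0.00000, 2.00000); divide by 2.00000 → v2 = (0.00000, 1.00000)
Requested entry of v2: 0/4 = 0.0000

0.0000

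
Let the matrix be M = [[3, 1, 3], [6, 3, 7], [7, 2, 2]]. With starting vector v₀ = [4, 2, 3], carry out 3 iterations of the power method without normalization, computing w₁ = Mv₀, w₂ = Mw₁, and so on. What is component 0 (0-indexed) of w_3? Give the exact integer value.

2276

w1 = Mv₀ = (3·4 + 1·2 + 3·3; 6·4 + 3·2 + 7·3; 7·4 + 2·2 + 2·3) = (23, 51, 38)
w2 = Mw1 = (3·23 + 1·51 + 3·38; 6·23 + 3·51 + 7·38; 7·23 + 2·51 + 2·38) = (234, 557, 339)
w3 = Mw2 = (2276, 5448, 3430)
The requested component of w3 is 2276.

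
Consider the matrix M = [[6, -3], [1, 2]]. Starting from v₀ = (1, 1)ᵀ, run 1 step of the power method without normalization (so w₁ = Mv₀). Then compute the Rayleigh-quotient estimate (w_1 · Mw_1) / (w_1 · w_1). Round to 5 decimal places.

w1 = Mv₀ = (3, 3)
Mw1 = (9, 9)
w1·Mw1 = 3·9 + 3·9 = 54; w1·w1 = 3·3 + 3·3 = 18
λ ≈ 54/18 = 3.00000

λ ≈ 3.00000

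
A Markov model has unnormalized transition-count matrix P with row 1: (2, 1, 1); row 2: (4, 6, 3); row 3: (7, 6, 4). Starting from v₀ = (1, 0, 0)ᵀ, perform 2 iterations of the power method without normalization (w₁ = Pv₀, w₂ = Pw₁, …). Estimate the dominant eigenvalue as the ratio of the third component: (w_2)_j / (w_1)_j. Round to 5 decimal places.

λ ≈ 9.42857

w1 = Pv₀ = (2·1 + 1·0 + 1·0; 4·1 + 6·0 + 3·0; 7·1 + 6·0 + 4·0) = (2, 4, 7)
w2 = Pw1 = (2·2 + 1·4 + 1·7; 4·2 + 6·4 + 3·7; 7·2 + 6·4 + 4·7) = (15, 53, 66)
Ratio at component: 66 / 7 = 9.42857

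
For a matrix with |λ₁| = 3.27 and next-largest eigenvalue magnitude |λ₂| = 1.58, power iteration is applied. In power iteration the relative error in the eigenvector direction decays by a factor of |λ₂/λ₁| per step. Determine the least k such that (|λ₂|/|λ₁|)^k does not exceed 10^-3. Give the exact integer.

10

|λ₂/λ₁| = 1.58/3.27 = 0.48318
Need k ≥ ln(10^-3) / ln(0.48318) = -6.9078 / -0.7274 ≈ 9.497
Smallest integer k satisfying the bound: 10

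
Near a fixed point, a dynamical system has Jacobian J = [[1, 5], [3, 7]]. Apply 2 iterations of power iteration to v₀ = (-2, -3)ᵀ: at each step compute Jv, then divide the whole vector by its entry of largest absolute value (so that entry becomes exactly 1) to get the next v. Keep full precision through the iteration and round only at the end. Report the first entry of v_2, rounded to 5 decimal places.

0.63333

Jv0 = (-17.000000, -27.000000); divide by -27.000000 → v1 = (0.629630, 1.000000)
Jv1 = (5.629630, 8.888889); divide by 8.888889 → v2 = (0.633333, 1.000000)
Requested entry of v2: -152/-240 = 0.63333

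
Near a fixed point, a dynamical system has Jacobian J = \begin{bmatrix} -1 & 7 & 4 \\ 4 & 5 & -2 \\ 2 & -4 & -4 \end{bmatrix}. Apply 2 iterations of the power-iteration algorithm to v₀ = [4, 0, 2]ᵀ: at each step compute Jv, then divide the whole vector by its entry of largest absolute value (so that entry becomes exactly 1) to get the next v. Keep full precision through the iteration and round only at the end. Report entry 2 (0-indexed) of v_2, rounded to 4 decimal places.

-0.5000

Jv0 = (4.00000, 12.00000, 0.00000); divide by 12.00000 → v1 = (0.33333, 1.00000, 0.00000)
Jv1 = (6.66667, 6.33333, -3.33333); divide by 6.66667 → v2 = (1.00000, 0.95000, -0.50000)
Requested entry of v2: -40/80 = -0.5000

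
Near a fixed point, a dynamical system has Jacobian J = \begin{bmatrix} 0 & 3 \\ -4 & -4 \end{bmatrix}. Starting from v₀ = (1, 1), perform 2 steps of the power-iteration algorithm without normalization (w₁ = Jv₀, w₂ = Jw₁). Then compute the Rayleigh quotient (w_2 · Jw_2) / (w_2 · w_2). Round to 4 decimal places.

-1.1475

w1 = Jv₀ = (0·1 + 3·1; (-4)·1 + (-4)·1) = (3, -8)
w2 = Jw1 = (0·3 + 3·(-8); (-4)·3 + (-4)·(-8)) = (-24, 20)
Jw2 = (60, 16)
w2·Jw2 = (-24)·60 + 20·16 = -1120; w2·w2 = (-24)·(-24) + 20·20 = 976
λ ≈ -1120/976 = -1.1475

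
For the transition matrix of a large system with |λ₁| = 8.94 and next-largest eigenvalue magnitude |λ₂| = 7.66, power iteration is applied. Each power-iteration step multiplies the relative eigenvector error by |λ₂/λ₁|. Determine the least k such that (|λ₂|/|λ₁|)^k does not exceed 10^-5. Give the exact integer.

|λ₂/λ₁| = 7.66/8.94 = 0.85682
Need k ≥ ln(10^-5) / ln(0.85682) = -11.5129 / -0.1545 ≈ 74.506
Smallest integer k satisfying the bound: 75

75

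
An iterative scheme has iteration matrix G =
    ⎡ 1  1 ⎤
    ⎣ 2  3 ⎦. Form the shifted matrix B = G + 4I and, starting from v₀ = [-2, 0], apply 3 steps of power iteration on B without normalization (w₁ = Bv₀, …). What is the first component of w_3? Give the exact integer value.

B = G + 4I has rows (5, 1); (2, 7)
w1 = Bv₀ = (5·(-2) + 1·0; 2·(-2) + 7·0) = (-10, -4)
w2 = Bw1 = (5·(-10) + 1·(-4); 2·(-10) + 7·(-4)) = (-54, -48)
w3 = Bw2 = (-318, -444)
Requested component of w3: -318

-318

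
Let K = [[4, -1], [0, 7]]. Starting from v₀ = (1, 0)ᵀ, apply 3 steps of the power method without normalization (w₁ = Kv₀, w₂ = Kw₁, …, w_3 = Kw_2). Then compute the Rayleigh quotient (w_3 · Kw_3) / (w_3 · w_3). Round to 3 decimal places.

w1 = Kv₀ = (4·1 + (-1)·0; 0·1 + 7·0) = (4, 0)
w2 = Kw1 = (4·4 + (-1)·0; 0·4 + 7·0) = (16, 0)
w3 = Kw2 = (64, 0)
Kw3 = (256, 0)
w3·Kw3 = 64·256 + 0·0 = 16384; w3·w3 = 64·64 + 0·0 = 4096
λ ≈ 16384/4096 = 4.000

λ ≈ 4.000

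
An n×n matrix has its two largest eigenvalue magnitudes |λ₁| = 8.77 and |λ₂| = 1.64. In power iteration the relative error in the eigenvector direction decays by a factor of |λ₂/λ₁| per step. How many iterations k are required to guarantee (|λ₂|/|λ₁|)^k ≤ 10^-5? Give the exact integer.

7

|λ₂/λ₁| = 1.64/8.77 = 0.18700
Need k ≥ ln(10^-5) / ln(0.18700) = -11.5129 / -1.6766 ≈ 6.867
Smallest integer k satisfying the bound: 7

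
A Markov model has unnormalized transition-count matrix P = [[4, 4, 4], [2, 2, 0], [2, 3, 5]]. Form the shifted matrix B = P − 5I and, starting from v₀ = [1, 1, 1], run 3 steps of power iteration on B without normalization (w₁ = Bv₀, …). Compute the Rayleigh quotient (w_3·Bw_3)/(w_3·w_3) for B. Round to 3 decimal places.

0.094

B = P − 5I has rows (-1, 4, 4); (2, -3, 0); (2, 3, 0)
w1 = Bv₀ = (7, -1, 5)
w2 = Bw1 = (9, 17, 11)
w3 = Bw2 = (103, -33, 69)
Bw3 = (41, 305, 107)
w3·Bw3 = 1541; w3·w3 = 16459; μ ≈ 1541/16459 = 0.094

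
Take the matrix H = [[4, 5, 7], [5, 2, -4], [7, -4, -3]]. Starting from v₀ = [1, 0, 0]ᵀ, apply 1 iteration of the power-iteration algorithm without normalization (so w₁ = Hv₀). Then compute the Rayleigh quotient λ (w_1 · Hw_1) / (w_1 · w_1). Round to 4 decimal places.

λ ≈ 3.1000

w1 = Hv₀ = (4·1 + 5·0 + 7·0; 5·1 + 2·0 + (-4)·0; 7·1 + (-4)·0 + (-3)·0) = (4, 5, 7)
Hw1 = (90, 2, -13)
w1·Hw1 = 4·90 + 5·2 + 7·(-13) = 279; w1·w1 = 4·4 + 5·5 + 7·7 = 90
λ ≈ 279/90 = 3.1000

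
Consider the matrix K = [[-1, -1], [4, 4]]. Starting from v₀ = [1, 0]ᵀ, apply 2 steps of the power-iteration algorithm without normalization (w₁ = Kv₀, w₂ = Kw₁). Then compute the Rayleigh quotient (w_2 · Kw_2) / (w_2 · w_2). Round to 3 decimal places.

3.000

w1 = Kv₀ = ((-1)·1 + (-1)·0; 4·1 + 4·0) = (-1, 4)
w2 = Kw1 = ((-1)·(-1) + (-1)·4; 4·(-1) + 4·4) = (-3, 12)
Kw2 = (-9, 36)
w2·Kw2 = (-3)·(-9) + 12·36 = 459; w2·w2 = (-3)·(-3) + 12·12 = 153
λ ≈ 459/153 = 3.000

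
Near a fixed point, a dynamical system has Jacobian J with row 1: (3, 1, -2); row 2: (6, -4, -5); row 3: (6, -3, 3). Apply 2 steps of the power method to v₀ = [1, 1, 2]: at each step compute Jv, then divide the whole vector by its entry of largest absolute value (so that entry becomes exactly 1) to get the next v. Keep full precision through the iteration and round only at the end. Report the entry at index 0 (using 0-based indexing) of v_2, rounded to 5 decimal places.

-0.50980

Jv0 = (0.000000, -8.000000, 9.000000); divide by 9.000000 → v1 = (0.000000, -0.888889, 1.000000)
Jv1 = (-2.888889, -1.444444, 5.666667); divide by 5.666667 → v2 = (-0.509804, -0.254902, 1.000000)
Requested entry of v2: -26/51 = -0.50980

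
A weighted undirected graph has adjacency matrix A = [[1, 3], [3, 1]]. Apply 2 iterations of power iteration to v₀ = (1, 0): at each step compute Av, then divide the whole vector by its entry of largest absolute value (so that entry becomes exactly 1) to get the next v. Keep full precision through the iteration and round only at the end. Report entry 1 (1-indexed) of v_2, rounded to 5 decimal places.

Av0 = (1.000000, 3.000000); divide by 3.000000 → v1 = (0.333333, 1.000000)
Av1 = (3.333333, 2.000000); divide by 3.333333 → v2 = (1.000000, 0.600000)
Requested entry of v2: 10/10 = 1.00000

1.00000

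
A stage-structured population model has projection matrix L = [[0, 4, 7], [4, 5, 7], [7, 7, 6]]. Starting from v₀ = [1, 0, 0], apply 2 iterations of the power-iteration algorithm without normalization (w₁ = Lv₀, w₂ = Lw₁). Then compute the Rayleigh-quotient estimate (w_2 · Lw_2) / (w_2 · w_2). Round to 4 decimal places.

15.8725

w1 = Lv₀ = (0·1 + 4·0 + 7·0; 4·1 + 5·0 + 7·0; 7·1 + 7·0 + 6·0) = (0, 4, 7)
w2 = Lw1 = (0·0 + 4·4 + 7·7; 4·0 + 5·4 + 7·7; 7·0 + 7·4 + 6·7) = (65, 69, 70)
Lw2 = (766, 1095, 1358)
w2·Lw2 = 65·766 + 69·1095 + 70·1358 = 220405; w2·w2 = 65·65 + 69·69 + 70·70 = 13886
λ ≈ 220405/13886 = 15.8725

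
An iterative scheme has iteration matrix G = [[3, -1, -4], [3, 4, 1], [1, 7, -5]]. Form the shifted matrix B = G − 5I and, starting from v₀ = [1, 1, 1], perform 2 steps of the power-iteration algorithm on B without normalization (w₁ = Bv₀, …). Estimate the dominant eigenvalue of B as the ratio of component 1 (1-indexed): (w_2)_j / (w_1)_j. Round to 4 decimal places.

B = G − 5I has rows (-2, -1, -4); (3, -1, 1); (1, 7, -10)
w1 = Bv₀ = ((-2)·1 + (-1)·1 + (-4)·1; 3·1 + (-1)·1 + 1·1; 1·1 + 7·1 + (-10)·1) = (-7, 3, -2)
w2 = Bw1 = ((-2)·(-7) + (-1)·3 + (-4)·(-2); 3·(-7) + (-1)·3 + 1·(-2); 1·(-7) + 7·3 + (-10)·(-2)) = (19, -26, 34)
Ratio: 19/-7 = -2.7143

μ ≈ -2.7143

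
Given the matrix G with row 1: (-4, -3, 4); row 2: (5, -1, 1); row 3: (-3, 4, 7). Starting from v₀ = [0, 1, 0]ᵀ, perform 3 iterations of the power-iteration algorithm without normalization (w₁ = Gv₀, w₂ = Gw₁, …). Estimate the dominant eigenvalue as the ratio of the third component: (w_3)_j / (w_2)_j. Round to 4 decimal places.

λ ≈ 2.9697

w1 = Gv₀ = (-3, -1, 4)
w2 = Gw1 = (31, -10, 33)
w3 = Gw2 = (38, 198, 98)
Ratio at component: 98 / 33 = 2.9697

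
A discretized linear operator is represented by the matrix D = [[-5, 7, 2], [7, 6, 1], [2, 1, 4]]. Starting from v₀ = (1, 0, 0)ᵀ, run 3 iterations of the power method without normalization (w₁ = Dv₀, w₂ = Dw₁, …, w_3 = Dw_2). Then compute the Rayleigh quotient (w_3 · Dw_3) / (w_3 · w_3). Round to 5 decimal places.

-1.72768

w1 = Dv₀ = (-5, 7, 2)
w2 = Dw1 = (78, 9, 5)
w3 = Dw2 = (-317, 605, 185)
Dw3 = (6190, 1596, 711)
w3·Dw3 = (-317)·6190 + 605·1596 + 185·711 = -865115; w3·w3 = (-317)·(-317) + 605·605 + 185·185 = 500739
λ ≈ -865115/500739 = -1.72768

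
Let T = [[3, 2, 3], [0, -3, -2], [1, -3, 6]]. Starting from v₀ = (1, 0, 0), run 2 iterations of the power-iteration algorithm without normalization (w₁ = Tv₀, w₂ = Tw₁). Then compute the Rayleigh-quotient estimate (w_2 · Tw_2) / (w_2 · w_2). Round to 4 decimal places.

w1 = Tv₀ = (3·1 + 2·0 + 3·0; 0·1 + (-3)·0 + (-2)·0; 1·1 + (-3)·0 + 6·0) = (3, 0, 1)
w2 = Tw1 = (3·3 + 2·0 + 3·1; 0·3 + (-3)·0 + (-2)·1; 1·3 + (-3)·0 + 6·1) = (12, -2, 9)
Tw2 = (59, -12, 72)
w2·Tw2 = 12·59 + (-2)·(-12) + 9·72 = 1380; w2·w2 = 12·12 + (-2)·(-2) + 9·9 = 229
λ ≈ 1380/229 = 6.0262

6.0262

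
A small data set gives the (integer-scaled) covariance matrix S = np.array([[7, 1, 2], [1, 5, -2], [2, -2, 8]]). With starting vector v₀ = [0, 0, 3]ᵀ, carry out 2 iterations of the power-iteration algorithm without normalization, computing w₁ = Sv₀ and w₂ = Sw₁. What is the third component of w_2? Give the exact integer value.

216

w1 = Sv₀ = (6, -6, 24)
w2 = Sw1 = (84, -72, 216)
The requested component of w2 is 216.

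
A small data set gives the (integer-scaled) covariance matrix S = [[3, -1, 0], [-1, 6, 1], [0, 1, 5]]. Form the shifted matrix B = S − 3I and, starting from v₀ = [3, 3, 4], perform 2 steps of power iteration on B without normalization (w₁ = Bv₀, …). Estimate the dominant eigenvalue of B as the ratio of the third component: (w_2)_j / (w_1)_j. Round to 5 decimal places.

B = S − 3I has rows (0, -1, 0); (-1, 3, 1); (0, 1, 2)
w1 = Bv₀ = (0·3 + (-1)·3 + 0·4; (-1)·3 + 3·3 + 1·4; 0·3 + 1·3 + 2·4) = (-3, 10, 11)
w2 = Bw1 = (0·(-3) + (-1)·10 + 0·11; (-1)·(-3) + 3·10 + 1·11; 0·(-3) + 1·10 + 2·11) = (-10, 44, 32)
Ratio: 32/11 = 2.90909

μ ≈ 2.90909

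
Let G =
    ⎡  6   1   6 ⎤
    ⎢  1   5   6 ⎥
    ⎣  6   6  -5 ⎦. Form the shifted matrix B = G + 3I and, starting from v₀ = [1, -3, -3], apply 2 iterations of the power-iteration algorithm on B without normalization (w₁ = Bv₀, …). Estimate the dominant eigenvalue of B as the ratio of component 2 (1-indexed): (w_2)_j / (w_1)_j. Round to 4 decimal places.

B = G + 3I has rows (9, 1, 6); (1, 8, 6); (6, 6, -2)
w1 = Bv₀ = (-12, -41, -6)
w2 = Bw1 = (-185, -376, -306)
Ratio: -376/-41 = 9.1707

μ ≈ 9.1707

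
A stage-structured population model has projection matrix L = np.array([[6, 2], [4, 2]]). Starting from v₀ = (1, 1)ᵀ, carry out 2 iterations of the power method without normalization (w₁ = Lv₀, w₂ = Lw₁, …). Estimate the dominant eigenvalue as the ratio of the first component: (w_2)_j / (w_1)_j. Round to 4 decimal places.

λ ≈ 7.5000

w1 = Lv₀ = (6·1 + 2·1; 4·1 + 2·1) = (8, 6)
w2 = Lw1 = (6·8 + 2·6; 4·8 + 2·6) = (60, 44)
Ratio at component: 60 / 8 = 7.5000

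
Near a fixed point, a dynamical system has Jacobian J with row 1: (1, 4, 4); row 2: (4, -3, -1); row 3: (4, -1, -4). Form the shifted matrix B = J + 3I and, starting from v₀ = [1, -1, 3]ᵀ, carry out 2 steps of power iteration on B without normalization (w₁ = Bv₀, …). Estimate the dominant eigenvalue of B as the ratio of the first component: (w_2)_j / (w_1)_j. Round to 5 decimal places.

B = J + 3I has rows (4, 4, 4); (4, 0, -1); (4, -1, -1)
w1 = Bv₀ = (12, 1, 2)
w2 = Bw1 = (60, 46, 45)
Ratio: 60/12 = 5.00000

5.00000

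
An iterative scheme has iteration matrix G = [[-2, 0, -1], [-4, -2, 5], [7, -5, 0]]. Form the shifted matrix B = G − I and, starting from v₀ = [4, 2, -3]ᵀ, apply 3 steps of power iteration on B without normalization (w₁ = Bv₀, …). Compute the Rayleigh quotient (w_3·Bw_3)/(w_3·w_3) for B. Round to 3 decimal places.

B = G − I has rows (-3, 0, -1); (-4, -3, 5); (7, -5, -1)
w1 = Bv₀ = (-9, -37, 21)
w2 = Bw1 = (6, 252, 101)
w3 = Bw2 = (-119, -275, -1319)
Bw3 = (1676, -5294, 1861)
w3·Bw3 = -1198253; w3·w3 = 1829547; μ ≈ -1198253/1829547 = -0.655

μ ≈ -0.655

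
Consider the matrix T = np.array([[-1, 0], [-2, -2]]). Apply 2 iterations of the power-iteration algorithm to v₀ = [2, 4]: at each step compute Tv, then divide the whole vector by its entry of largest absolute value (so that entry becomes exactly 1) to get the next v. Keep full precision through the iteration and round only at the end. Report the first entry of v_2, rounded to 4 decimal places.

Tv0 = (-2.00000, -12.00000); divide by -12.00000 → v1 = (0.16667, 1.00000)
Tv1 = (-0.16667, -2.33333); divide by -2.33333 → v2 = (0.07143, 1.00000)
Requested entry of v2: 2/28 = 0.0714

0.0714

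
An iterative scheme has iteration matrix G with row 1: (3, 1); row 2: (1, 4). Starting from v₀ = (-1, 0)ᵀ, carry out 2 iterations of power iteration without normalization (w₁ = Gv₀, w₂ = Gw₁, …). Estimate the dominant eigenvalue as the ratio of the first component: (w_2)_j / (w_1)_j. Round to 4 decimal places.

w1 = Gv₀ = (-3, -1)
w2 = Gw1 = (-10, -7)
Ratio at component: -10 / -3 = 3.3333

3.3333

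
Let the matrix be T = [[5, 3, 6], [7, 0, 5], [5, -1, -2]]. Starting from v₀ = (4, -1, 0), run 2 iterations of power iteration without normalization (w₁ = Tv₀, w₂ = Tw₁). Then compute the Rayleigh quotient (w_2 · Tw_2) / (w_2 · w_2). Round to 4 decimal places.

λ ≈ 8.4234

w1 = Tv₀ = (5·4 + 3·(-1) + 6·0; 7·4 + 0·(-1) + 5·0; 5·4 + (-1)·(-1) + (-2)·0) = (17, 28, 21)
w2 = Tw1 = (5·17 + 3·28 + 6·21; 7·17 + 0·28 + 5·21; 5·17 + (-1)·28 + (-2)·21) = (295, 224, 15)
Tw2 = (2237, 2140, 1221)
w2·Tw2 = 295·2237 + 224·2140 + 15·1221 = 1157590; w2·w2 = 295·295 + 224·224 + 15·15 = 137426
λ ≈ 1157590/137426 = 8.4234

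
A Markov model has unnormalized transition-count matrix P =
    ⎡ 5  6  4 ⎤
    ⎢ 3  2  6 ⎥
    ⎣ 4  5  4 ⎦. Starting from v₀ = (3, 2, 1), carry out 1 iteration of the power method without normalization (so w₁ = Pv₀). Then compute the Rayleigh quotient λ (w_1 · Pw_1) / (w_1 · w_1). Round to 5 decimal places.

λ ≈ 12.71972

w1 = Pv₀ = (31, 19, 26)
Pw1 = (373, 287, 323)
w1·Pw1 = 31·373 + 19·287 + 26·323 = 25414; w1·w1 = 31·31 + 19·19 + 26·26 = 1998
λ ≈ 25414/1998 = 12.71972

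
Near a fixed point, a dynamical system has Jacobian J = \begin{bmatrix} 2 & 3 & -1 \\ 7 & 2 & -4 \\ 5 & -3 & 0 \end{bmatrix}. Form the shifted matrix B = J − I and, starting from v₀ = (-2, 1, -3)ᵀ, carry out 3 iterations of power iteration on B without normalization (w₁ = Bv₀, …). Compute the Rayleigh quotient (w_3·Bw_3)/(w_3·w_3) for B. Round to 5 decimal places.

B = J − I has rows (1, 3, -1); (7, 1, -4); (5, -3, -1)
w1 = Bv₀ = (4, -1, -10)
w2 = Bw1 = (11, 67, 33)
w3 = Bw2 = (179, 12, -179)
Bw3 = (394, 1981, 1038)
w3·Bw3 = -91504; w3·w3 = 64226; μ ≈ -91504/64226 = -1.42472

μ ≈ -1.42472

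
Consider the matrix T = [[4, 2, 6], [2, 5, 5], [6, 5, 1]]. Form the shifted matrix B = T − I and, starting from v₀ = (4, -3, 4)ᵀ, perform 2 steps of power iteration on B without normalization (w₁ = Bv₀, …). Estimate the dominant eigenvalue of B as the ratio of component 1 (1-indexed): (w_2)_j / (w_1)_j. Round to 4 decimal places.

B = T − I has rows (3, 2, 6); (2, 4, 5); (6, 5, 0)
w1 = Bv₀ = (30, 16, 9)
w2 = Bw1 = (176, 169, 260)
Ratio: 176/30 = 5.8667

μ ≈ 5.8667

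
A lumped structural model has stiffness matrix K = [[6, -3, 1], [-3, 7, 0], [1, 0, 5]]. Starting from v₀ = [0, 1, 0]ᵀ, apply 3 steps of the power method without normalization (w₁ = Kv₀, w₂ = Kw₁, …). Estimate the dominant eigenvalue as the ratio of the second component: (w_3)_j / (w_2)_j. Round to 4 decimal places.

w1 = Kv₀ = (6·0 + (-3)·1 + 1·0; (-3)·0 + 7·1 + 0·0; 1·0 + 0·1 + 5·0) = (-3, 7, 0)
w2 = Kw1 = (6·(-3) + (-3)·7 + 1·0; (-3)·(-3) + 7·7 + 0·0; 1·(-3) + 0·7 + 5·0) = (-39, 58, -3)
w3 = Kw2 = (-411, 523, -54)
Ratio at component: 523 / 58 = 9.0172

λ ≈ 9.0172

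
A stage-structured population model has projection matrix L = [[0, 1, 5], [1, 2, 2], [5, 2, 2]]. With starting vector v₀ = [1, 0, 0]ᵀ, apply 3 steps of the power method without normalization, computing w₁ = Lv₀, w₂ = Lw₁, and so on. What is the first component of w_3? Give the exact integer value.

72

w1 = Lv₀ = (0·1 + 1·0 + 5·0; 1·1 + 2·0 + 2·0; 5·1 + 2·0 + 2·0) = (0, 1, 5)
w2 = Lw1 = (0·0 + 1·1 + 5·5; 1·0 + 2·1 + 2·5; 5·0 + 2·1 + 2·5) = (26, 12, 12)
w3 = Lw2 = (72, 74, 178)
The requested component of w3 is 72.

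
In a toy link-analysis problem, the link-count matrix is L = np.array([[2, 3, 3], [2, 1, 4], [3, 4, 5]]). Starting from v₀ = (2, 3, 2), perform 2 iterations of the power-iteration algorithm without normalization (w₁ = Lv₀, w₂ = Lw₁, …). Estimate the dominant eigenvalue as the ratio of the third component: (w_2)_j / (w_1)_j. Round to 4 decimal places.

w1 = Lv₀ = (2·2 + 3·3 + 3·2; 2·2 + 1·3 + 4·2; 3·2 + 4·3 + 5·2) = (19, 15, 28)
w2 = Lw1 = (2·19 + 3·15 + 3·28; 2·19 + 1·15 + 4·28; 3·19 + 4·15 + 5·28) = (167, 165, 257)
Ratio at component: 257 / 28 = 9.1786

9.1786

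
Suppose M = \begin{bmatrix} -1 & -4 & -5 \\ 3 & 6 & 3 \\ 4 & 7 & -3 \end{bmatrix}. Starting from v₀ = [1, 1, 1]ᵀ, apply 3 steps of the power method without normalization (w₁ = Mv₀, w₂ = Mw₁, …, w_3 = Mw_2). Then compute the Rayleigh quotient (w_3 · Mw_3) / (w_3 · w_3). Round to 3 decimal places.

λ ≈ 3.439

w1 = Mv₀ = ((-1)·1 + (-4)·1 + (-5)·1; 3·1 + 6·1 + 3·1; 4·1 + 7·1 + (-3)·1) = (-10, 12, 8)
w2 = Mw1 = ((-1)·(-10) + (-4)·12 + (-5)·8; 3·(-10) + 6·12 + 3·8; 4·(-10) + 7·12 + (-3)·8) = (-78, 66, 20)
w3 = Mw2 = (-286, 222, 90)
Mw3 = (-1052, 744, 140)
w3·Mw3 = (-286)·(-1052) + 222·744 + 90·140 = 478640; w3·w3 = (-286)·(-286) + 222·222 + 90·90 = 139180
λ ≈ 478640/139180 = 3.439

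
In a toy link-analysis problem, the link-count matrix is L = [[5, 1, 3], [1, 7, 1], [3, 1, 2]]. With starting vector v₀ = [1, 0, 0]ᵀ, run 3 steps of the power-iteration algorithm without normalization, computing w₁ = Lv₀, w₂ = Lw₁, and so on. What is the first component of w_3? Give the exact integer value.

256

w1 = Lv₀ = (5·1 + 1·0 + 3·0; 1·1 + 7·0 + 1·0; 3·1 + 1·0 + 2·0) = (5, 1, 3)
w2 = Lw1 = (5·5 + 1·1 + 3·3; 1·5 + 7·1 + 1·3; 3·5 + 1·1 + 2·3) = (35, 15, 22)
w3 = Lw2 = (256, 162, 164)
The requested component of w3 is 256.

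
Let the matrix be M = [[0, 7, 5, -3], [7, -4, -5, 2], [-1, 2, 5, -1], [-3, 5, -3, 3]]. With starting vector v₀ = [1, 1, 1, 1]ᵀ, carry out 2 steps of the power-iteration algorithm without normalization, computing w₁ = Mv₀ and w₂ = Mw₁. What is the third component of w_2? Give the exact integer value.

14

w1 = Mv₀ = (9, 0, 5, 2)
w2 = Mw1 = (19, 42, 14, -36)
The requested component of w2 is 14.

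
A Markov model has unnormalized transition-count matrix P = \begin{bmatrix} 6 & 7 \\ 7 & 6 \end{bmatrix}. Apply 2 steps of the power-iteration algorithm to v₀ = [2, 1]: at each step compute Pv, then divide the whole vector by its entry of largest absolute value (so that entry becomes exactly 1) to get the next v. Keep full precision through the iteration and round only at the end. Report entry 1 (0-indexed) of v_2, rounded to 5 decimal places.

Pv0 = (19.000000, 20.000000); divide by 20.000000 → v1 = (0.950000, 1.000000)
Pv1 = (12.700000, 12.650000); divide by 12.700000 → v2 = (1.000000, 0.996063)
Requested entry of v2: 253/254 = 0.99606

0.99606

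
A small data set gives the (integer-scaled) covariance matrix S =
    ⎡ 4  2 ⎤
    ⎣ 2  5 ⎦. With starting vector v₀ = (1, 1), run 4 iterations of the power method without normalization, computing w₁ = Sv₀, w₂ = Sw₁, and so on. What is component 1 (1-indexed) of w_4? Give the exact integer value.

w1 = Sv₀ = (4·1 + 2·1; 2·1 + 5·1) = (6, 7)
w2 = Sw1 = (4·6 + 2·7; 2·6 + 5·7) = (38, 47)
w3 = Sw2 = (246, 311)
w4 = Sw3 = (1606, 2047)
The requested component of w4 is 1606.

1606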